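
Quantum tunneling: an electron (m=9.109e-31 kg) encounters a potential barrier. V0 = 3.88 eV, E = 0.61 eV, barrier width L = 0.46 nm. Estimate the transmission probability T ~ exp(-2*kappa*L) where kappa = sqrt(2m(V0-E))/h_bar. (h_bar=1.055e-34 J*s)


V0 - E = 3.27 eV = 5.2385e-19 J
kappa = sqrt(2 * m * (V0-E)) / h_bar
= sqrt(2 * 9.109e-31 * 5.2385e-19) / 1.055e-34
= 9.2598e+09 /m
2*kappa*L = 2 * 9.2598e+09 * 0.46e-9
= 8.519
T = exp(-8.519) = 1.996302e-04

1.996302e-04


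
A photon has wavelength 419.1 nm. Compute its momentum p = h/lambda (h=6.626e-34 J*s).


p = h / lambda
= 6.626e-34 / (419.1e-9)
= 6.626e-34 / 4.1910e-07
= 1.5810e-27 kg*m/s

1.5810e-27


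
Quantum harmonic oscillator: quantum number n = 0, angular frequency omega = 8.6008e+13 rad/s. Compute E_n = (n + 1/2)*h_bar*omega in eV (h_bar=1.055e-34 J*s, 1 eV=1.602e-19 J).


E = (n + 1/2) * h_bar * omega
= (0 + 0.5) * 1.055e-34 * 8.6008e+13
= 0.5 * 9.0738e-21
= 4.5369e-21 J
= 0.0283 eV

0.0283


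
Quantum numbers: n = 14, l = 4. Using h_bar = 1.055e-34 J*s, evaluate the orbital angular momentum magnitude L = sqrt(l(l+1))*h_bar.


L = sqrt(l*(l+1)) * h_bar
= sqrt(4 * 5) * 1.055e-34
= sqrt(20) * 1.055e-34
= 4.4721 * 1.055e-34
= 4.7181e-34 J*s

4.7181e-34


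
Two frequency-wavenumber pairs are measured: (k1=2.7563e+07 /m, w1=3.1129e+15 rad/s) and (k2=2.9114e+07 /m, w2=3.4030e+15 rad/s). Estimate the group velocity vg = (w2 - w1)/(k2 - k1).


vg = (w2 - w1) / (k2 - k1)
= (3.4030e+15 - 3.1129e+15) / (2.9114e+07 - 2.7563e+07)
= 2.9010e+14 / 1.5510e+06
= 1.8704e+08 m/s

1.8704e+08


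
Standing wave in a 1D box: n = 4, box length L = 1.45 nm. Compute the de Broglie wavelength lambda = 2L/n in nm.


lambda = 2L / n
= 2 * 1.45 / 4
= 2.9 / 4
= 0.725 nm

0.725


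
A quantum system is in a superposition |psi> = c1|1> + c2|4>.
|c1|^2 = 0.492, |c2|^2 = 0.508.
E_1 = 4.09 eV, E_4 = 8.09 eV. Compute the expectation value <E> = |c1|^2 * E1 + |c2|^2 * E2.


<E> = |c1|^2 * E1 + |c2|^2 * E2
= 0.492 * 4.09 + 0.508 * 8.09
= 2.0123 + 4.1097
= 6.122 eV

6.122


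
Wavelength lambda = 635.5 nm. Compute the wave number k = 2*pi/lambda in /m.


k = 2 * pi / lambda
= 6.2832 / (635.5e-9)
= 6.2832 / 6.3550e-07
= 9.8870e+06 /m

9.8870e+06


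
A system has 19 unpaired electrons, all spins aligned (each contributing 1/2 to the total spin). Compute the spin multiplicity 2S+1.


Total spin S = N * (1/2) = 19 * 0.5 = 9.5
Spin multiplicity = 2S + 1
= 2 * 9.5 + 1
= 20

20


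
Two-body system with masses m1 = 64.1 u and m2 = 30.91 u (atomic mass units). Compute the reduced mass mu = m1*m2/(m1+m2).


mu = m1 * m2 / (m1 + m2)
= 64.1 * 30.91 / (64.1 + 30.91)
= 1981.331 / 95.01
= 20.8539 u

20.8539


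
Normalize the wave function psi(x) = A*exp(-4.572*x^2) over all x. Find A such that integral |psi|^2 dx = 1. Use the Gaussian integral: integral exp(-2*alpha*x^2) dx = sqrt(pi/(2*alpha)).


integral |psi|^2 dx = A^2 * sqrt(pi/(2*alpha)) = 1
A^2 = sqrt(2*alpha/pi)
= sqrt(2 * 4.572 / pi)
= 1.706056
A = sqrt(1.706056)
= 1.3062

1.3062


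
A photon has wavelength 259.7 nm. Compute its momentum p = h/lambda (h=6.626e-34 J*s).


p = h / lambda
= 6.626e-34 / (259.7e-9)
= 6.626e-34 / 2.5970e-07
= 2.5514e-27 kg*m/s

2.5514e-27


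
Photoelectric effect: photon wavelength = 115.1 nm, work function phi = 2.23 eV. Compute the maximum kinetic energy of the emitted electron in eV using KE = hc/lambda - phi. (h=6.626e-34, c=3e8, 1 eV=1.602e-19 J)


E_photon = hc / lambda
= (6.626e-34)(3e8) / (115.1e-9)
= 1.7270e-18 J
= 10.7804 eV
KE = E_photon - phi
= 10.7804 - 2.23
= 8.5504 eV

8.5504


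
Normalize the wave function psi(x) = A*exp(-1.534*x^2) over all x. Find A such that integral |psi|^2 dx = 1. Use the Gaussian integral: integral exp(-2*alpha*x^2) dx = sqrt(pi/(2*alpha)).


integral |psi|^2 dx = A^2 * sqrt(pi/(2*alpha)) = 1
A^2 = sqrt(2*alpha/pi)
= sqrt(2 * 1.534 / pi)
= 0.988218
A = sqrt(0.988218)
= 0.9941

0.9941


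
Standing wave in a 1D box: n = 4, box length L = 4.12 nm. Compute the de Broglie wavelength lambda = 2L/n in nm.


lambda = 2L / n
= 2 * 4.12 / 4
= 8.24 / 4
= 2.06 nm

2.06


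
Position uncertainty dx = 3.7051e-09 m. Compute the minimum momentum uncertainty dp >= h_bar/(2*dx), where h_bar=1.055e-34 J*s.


dp = h_bar / (2 * dx)
= 1.055e-34 / (2 * 3.7051e-09)
= 1.055e-34 / 7.4102e-09
= 1.4237e-26 kg*m/s

1.4237e-26


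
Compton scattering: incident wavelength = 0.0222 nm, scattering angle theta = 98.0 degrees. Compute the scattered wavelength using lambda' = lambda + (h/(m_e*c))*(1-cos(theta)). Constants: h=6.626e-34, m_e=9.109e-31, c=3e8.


Compton wavelength: h/(m_e*c) = 2.4247e-12 m
d_lambda = 2.4247e-12 * (1 - cos(98.0 deg))
= 2.4247e-12 * 1.139173
= 2.7622e-12 m = 0.002762 nm
lambda' = 0.0222 + 0.002762
= 0.024962 nm

0.024962


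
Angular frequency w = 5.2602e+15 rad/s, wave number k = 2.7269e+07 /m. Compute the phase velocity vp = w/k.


vp = w / k
= 5.2602e+15 / 2.7269e+07
= 1.9290e+08 m/s

1.9290e+08


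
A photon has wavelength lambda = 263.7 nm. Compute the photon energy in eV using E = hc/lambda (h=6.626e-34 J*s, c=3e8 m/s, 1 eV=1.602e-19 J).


E = hc / lambda
= (6.626e-34)(3e8) / (263.7e-9)
= 1.9878e-25 / 2.6370e-07
= 7.5381e-19 J
Converting to eV: 7.5381e-19 / 1.602e-19
= 4.7054 eV

4.7054


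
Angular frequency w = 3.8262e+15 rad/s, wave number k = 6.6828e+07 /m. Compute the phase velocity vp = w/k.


vp = w / k
= 3.8262e+15 / 6.6828e+07
= 5.7254e+07 m/s

5.7254e+07


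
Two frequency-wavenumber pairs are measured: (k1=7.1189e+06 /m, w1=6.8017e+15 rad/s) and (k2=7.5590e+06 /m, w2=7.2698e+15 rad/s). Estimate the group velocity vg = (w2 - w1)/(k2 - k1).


vg = (w2 - w1) / (k2 - k1)
= (7.2698e+15 - 6.8017e+15) / (7.5590e+06 - 7.1189e+06)
= 4.6810e+14 / 4.4010e+05
= 1.0636e+09 m/s

1.0636e+09


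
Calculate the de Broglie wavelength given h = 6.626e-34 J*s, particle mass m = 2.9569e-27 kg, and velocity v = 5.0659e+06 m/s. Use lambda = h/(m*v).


lambda = h / (m * v)
= 6.626e-34 / (2.9569e-27 * 5.0659e+06)
= 6.626e-34 / 1.4979e-20
= 4.4234e-14 m

4.4234e-14


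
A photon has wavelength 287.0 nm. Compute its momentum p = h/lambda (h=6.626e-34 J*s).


p = h / lambda
= 6.626e-34 / (287.0e-9)
= 6.626e-34 / 2.8700e-07
= 2.3087e-27 kg*m/s

2.3087e-27


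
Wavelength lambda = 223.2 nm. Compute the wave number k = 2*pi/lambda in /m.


k = 2 * pi / lambda
= 6.2832 / (223.2e-9)
= 6.2832 / 2.2320e-07
= 2.8150e+07 /m

2.8150e+07


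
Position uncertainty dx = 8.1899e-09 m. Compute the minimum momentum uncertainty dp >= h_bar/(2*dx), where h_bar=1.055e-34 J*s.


dp = h_bar / (2 * dx)
= 1.055e-34 / (2 * 8.1899e-09)
= 1.055e-34 / 1.6380e-08
= 6.4409e-27 kg*m/s

6.4409e-27


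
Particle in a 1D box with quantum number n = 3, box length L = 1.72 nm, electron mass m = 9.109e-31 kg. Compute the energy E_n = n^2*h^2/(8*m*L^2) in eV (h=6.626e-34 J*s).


E = n^2 * h^2 / (8 * m * L^2)
= 3^2 * (6.626e-34)^2 / (8 * 9.109e-31 * (1.72e-9)^2)
= 9 * 4.3904e-67 / (8 * 9.109e-31 * 2.9584e-18)
= 1.8329e-19 J
= 1.1441 eV

1.1441


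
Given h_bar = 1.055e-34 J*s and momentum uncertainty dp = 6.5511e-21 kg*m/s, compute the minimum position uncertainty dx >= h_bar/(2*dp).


dx = h_bar / (2 * dp)
= 1.055e-34 / (2 * 6.5511e-21)
= 1.055e-34 / 1.3102e-20
= 8.0521e-15 m

8.0521e-15


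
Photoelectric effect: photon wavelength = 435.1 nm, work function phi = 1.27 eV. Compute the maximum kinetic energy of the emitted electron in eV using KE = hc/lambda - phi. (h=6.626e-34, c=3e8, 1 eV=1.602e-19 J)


E_photon = hc / lambda
= (6.626e-34)(3e8) / (435.1e-9)
= 4.5686e-19 J
= 2.8518 eV
KE = E_photon - phi
= 2.8518 - 1.27
= 1.5818 eV

1.5818


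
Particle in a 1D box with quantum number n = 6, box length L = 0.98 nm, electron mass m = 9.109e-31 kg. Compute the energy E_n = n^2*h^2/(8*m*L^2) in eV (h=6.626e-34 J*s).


E = n^2 * h^2 / (8 * m * L^2)
= 6^2 * (6.626e-34)^2 / (8 * 9.109e-31 * (0.98e-9)^2)
= 36 * 4.3904e-67 / (8 * 9.109e-31 * 9.6040e-19)
= 2.2584e-18 J
= 14.0971 eV

14.0971


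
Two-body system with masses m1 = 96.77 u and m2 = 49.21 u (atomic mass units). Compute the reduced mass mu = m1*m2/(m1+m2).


mu = m1 * m2 / (m1 + m2)
= 96.77 * 49.21 / (96.77 + 49.21)
= 4762.0517 / 145.98
= 32.6213 u

32.6213


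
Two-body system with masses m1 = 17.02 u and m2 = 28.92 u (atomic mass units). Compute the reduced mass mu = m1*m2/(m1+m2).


mu = m1 * m2 / (m1 + m2)
= 17.02 * 28.92 / (17.02 + 28.92)
= 492.2184 / 45.94
= 10.7144 u

10.7144


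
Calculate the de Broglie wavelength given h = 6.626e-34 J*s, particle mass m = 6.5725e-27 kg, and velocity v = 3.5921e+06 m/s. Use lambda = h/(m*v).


lambda = h / (m * v)
= 6.626e-34 / (6.5725e-27 * 3.5921e+06)
= 6.626e-34 / 2.3609e-20
= 2.8065e-14 m

2.8065e-14


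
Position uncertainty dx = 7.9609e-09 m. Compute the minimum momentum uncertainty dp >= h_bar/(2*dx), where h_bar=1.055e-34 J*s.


dp = h_bar / (2 * dx)
= 1.055e-34 / (2 * 7.9609e-09)
= 1.055e-34 / 1.5922e-08
= 6.6261e-27 kg*m/s

6.6261e-27


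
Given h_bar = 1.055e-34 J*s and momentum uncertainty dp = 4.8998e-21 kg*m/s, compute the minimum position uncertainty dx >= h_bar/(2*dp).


dx = h_bar / (2 * dp)
= 1.055e-34 / (2 * 4.8998e-21)
= 1.055e-34 / 9.7996e-21
= 1.0766e-14 m

1.0766e-14


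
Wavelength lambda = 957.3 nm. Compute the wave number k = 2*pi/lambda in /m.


k = 2 * pi / lambda
= 6.2832 / (957.3e-9)
= 6.2832 / 9.5730e-07
= 6.5634e+06 /m

6.5634e+06


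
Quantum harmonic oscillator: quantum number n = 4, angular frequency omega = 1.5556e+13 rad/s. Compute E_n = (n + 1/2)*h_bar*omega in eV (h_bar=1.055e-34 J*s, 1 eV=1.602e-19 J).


E = (n + 1/2) * h_bar * omega
= (4 + 0.5) * 1.055e-34 * 1.5556e+13
= 4.5 * 1.6412e-21
= 7.3852e-21 J
= 0.0461 eV

0.0461


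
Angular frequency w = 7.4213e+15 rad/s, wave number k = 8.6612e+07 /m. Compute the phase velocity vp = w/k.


vp = w / k
= 7.4213e+15 / 8.6612e+07
= 8.5684e+07 m/s

8.5684e+07


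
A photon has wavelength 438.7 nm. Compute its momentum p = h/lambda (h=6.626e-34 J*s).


p = h / lambda
= 6.626e-34 / (438.7e-9)
= 6.626e-34 / 4.3870e-07
= 1.5104e-27 kg*m/s

1.5104e-27


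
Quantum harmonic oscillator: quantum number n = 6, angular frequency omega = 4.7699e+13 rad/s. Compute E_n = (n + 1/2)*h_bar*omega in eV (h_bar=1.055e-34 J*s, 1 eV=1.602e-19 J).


E = (n + 1/2) * h_bar * omega
= (6 + 0.5) * 1.055e-34 * 4.7699e+13
= 6.5 * 5.0322e-21
= 3.2710e-20 J
= 0.2042 eV

0.2042


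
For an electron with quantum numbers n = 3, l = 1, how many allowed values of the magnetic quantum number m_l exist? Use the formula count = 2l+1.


m_l ranges from -l to +l in integer steps
So m_l goes from -1 to +1
Count = 2l + 1 = 2*1 + 1
= 3

3


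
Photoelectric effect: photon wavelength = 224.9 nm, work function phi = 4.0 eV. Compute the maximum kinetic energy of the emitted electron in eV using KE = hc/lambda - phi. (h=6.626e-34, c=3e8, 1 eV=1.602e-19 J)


E_photon = hc / lambda
= (6.626e-34)(3e8) / (224.9e-9)
= 8.8386e-19 J
= 5.5172 eV
KE = E_photon - phi
= 5.5172 - 4.0
= 1.5172 eV

1.5172


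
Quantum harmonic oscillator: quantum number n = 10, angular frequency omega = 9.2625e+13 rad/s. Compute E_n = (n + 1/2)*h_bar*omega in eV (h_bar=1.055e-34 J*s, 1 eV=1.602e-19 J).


E = (n + 1/2) * h_bar * omega
= (10 + 0.5) * 1.055e-34 * 9.2625e+13
= 10.5 * 9.7719e-21
= 1.0261e-19 J
= 0.6405 eV

0.6405


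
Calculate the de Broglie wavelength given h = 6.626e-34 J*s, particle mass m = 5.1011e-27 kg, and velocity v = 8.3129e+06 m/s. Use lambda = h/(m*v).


lambda = h / (m * v)
= 6.626e-34 / (5.1011e-27 * 8.3129e+06)
= 6.626e-34 / 4.2405e-20
= 1.5626e-14 m

1.5626e-14


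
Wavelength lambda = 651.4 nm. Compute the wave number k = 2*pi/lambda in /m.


k = 2 * pi / lambda
= 6.2832 / (651.4e-9)
= 6.2832 / 6.5140e-07
= 9.6457e+06 /m

9.6457e+06


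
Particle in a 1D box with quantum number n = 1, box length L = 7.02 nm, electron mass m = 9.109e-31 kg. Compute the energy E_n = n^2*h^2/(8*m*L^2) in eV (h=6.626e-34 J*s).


E = n^2 * h^2 / (8 * m * L^2)
= 1^2 * (6.626e-34)^2 / (8 * 9.109e-31 * (7.02e-9)^2)
= 1 * 4.3904e-67 / (8 * 9.109e-31 * 4.9280e-17)
= 1.2226e-21 J
= 0.0076 eV

0.0076


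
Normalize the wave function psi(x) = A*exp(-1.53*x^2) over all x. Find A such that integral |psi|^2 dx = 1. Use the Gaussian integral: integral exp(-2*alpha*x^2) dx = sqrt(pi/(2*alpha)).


integral |psi|^2 dx = A^2 * sqrt(pi/(2*alpha)) = 1
A^2 = sqrt(2*alpha/pi)
= sqrt(2 * 1.53 / pi)
= 0.986929
A = sqrt(0.986929)
= 0.9934

0.9934


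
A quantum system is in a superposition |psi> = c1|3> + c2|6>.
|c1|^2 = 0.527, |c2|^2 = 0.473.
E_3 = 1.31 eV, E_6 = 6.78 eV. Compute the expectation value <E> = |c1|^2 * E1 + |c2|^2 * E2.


<E> = |c1|^2 * E1 + |c2|^2 * E2
= 0.527 * 1.31 + 0.473 * 6.78
= 0.6904 + 3.2069
= 3.8973 eV

3.8973


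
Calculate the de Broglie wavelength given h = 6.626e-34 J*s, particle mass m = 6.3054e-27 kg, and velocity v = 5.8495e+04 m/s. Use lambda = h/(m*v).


lambda = h / (m * v)
= 6.626e-34 / (6.3054e-27 * 5.8495e+04)
= 6.626e-34 / 3.6883e-22
= 1.7965e-12 m

1.7965e-12


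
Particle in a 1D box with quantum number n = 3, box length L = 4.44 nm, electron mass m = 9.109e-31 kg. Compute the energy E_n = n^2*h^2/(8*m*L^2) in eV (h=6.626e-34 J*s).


E = n^2 * h^2 / (8 * m * L^2)
= 3^2 * (6.626e-34)^2 / (8 * 9.109e-31 * (4.44e-9)^2)
= 9 * 4.3904e-67 / (8 * 9.109e-31 * 1.9714e-17)
= 2.7505e-20 J
= 0.1717 eV

0.1717


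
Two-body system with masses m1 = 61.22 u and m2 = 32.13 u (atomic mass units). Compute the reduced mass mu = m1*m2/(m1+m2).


mu = m1 * m2 / (m1 + m2)
= 61.22 * 32.13 / (61.22 + 32.13)
= 1966.9986 / 93.35
= 21.0712 u

21.0712


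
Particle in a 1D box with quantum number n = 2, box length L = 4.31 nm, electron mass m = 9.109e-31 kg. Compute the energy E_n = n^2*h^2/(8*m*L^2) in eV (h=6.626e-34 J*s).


E = n^2 * h^2 / (8 * m * L^2)
= 2^2 * (6.626e-34)^2 / (8 * 9.109e-31 * (4.31e-9)^2)
= 4 * 4.3904e-67 / (8 * 9.109e-31 * 1.8576e-17)
= 1.2973e-20 J
= 0.081 eV

0.081


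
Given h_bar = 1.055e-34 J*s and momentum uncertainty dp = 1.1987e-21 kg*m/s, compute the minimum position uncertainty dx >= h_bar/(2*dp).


dx = h_bar / (2 * dp)
= 1.055e-34 / (2 * 1.1987e-21)
= 1.055e-34 / 2.3974e-21
= 4.4006e-14 m

4.4006e-14


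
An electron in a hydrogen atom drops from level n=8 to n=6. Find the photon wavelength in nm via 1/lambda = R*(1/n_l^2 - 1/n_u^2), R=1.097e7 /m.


1/lambda = R * (1/n_l^2 - 1/n_u^2)
= 1.097e7 * (1/6^2 - 1/8^2)
= 1.097e7 * (0.027778 - 0.015625)
= 1.097e7 * 0.012153
= 1.3332e+05 /m
lambda = 1 / 1.3332e+05 = 7500.9767 nm

7500.9767


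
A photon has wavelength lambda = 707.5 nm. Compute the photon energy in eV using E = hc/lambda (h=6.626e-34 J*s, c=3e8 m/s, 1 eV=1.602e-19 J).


E = hc / lambda
= (6.626e-34)(3e8) / (707.5e-9)
= 1.9878e-25 / 7.0750e-07
= 2.8096e-19 J
Converting to eV: 2.8096e-19 / 1.602e-19
= 1.7538 eV

1.7538


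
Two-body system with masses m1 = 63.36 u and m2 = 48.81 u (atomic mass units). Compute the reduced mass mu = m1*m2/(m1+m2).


mu = m1 * m2 / (m1 + m2)
= 63.36 * 48.81 / (63.36 + 48.81)
= 3092.6016 / 112.17
= 27.5707 u

27.5707


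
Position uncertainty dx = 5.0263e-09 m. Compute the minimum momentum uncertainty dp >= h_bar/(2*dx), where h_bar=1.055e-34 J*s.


dp = h_bar / (2 * dx)
= 1.055e-34 / (2 * 5.0263e-09)
= 1.055e-34 / 1.0053e-08
= 1.0495e-26 kg*m/s

1.0495e-26


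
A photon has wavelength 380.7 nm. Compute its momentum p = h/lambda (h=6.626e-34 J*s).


p = h / lambda
= 6.626e-34 / (380.7e-9)
= 6.626e-34 / 3.8070e-07
= 1.7405e-27 kg*m/s

1.7405e-27


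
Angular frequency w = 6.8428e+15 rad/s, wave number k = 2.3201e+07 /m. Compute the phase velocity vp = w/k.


vp = w / k
= 6.8428e+15 / 2.3201e+07
= 2.9494e+08 m/s

2.9494e+08


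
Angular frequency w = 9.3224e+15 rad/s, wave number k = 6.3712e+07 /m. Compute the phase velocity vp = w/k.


vp = w / k
= 9.3224e+15 / 6.3712e+07
= 1.4632e+08 m/s

1.4632e+08


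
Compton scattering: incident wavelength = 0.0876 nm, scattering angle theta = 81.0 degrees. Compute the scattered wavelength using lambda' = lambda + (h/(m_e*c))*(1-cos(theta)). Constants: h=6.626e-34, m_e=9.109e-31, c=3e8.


Compton wavelength: h/(m_e*c) = 2.4247e-12 m
d_lambda = 2.4247e-12 * (1 - cos(81.0 deg))
= 2.4247e-12 * 0.843566
= 2.0454e-12 m = 0.002045 nm
lambda' = 0.0876 + 0.002045
= 0.089645 nm

0.089645


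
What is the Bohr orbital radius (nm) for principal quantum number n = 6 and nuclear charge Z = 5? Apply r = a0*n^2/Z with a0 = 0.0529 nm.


r = a0 * n^2 / Z
= 0.0529 * 6^2 / 5
= 0.0529 * 36 / 5
= 0.3809 nm

0.3809


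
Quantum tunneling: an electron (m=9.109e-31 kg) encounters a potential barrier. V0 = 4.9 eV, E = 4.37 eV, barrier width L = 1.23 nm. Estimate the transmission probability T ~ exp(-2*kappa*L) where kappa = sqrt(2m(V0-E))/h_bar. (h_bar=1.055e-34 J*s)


V0 - E = 0.53 eV = 8.4906e-20 J
kappa = sqrt(2 * m * (V0-E)) / h_bar
= sqrt(2 * 9.109e-31 * 8.4906e-20) / 1.055e-34
= 3.7279e+09 /m
2*kappa*L = 2 * 3.7279e+09 * 1.23e-9
= 9.1707
T = exp(-9.1707) = 1.040443e-04

1.040443e-04


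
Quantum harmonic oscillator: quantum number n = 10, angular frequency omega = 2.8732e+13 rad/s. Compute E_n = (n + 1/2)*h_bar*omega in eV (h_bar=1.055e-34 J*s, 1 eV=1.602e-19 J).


E = (n + 1/2) * h_bar * omega
= (10 + 0.5) * 1.055e-34 * 2.8732e+13
= 10.5 * 3.0312e-21
= 3.1828e-20 J
= 0.1987 eV

0.1987


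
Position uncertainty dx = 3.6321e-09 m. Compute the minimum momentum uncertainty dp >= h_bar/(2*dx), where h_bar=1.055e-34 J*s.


dp = h_bar / (2 * dx)
= 1.055e-34 / (2 * 3.6321e-09)
= 1.055e-34 / 7.2642e-09
= 1.4523e-26 kg*m/s

1.4523e-26


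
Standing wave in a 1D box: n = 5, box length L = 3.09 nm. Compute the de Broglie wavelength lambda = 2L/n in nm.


lambda = 2L / n
= 2 * 3.09 / 5
= 6.18 / 5
= 1.236 nm

1.236


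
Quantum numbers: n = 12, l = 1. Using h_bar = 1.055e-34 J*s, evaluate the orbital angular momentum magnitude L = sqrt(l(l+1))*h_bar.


L = sqrt(l*(l+1)) * h_bar
= sqrt(1 * 2) * 1.055e-34
= sqrt(2) * 1.055e-34
= 1.4142 * 1.055e-34
= 1.4920e-34 J*s

1.4920e-34


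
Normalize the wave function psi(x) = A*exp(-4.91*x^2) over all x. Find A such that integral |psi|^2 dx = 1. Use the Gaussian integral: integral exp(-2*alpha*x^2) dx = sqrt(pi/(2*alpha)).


integral |psi|^2 dx = A^2 * sqrt(pi/(2*alpha)) = 1
A^2 = sqrt(2*alpha/pi)
= sqrt(2 * 4.91 / pi)
= 1.767994
A = sqrt(1.767994)
= 1.3297

1.3297


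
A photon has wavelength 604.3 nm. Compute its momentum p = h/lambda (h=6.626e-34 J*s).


p = h / lambda
= 6.626e-34 / (604.3e-9)
= 6.626e-34 / 6.0430e-07
= 1.0965e-27 kg*m/s

1.0965e-27


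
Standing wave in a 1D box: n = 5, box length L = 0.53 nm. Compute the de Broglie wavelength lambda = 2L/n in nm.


lambda = 2L / n
= 2 * 0.53 / 5
= 1.06 / 5
= 0.212 nm

0.212


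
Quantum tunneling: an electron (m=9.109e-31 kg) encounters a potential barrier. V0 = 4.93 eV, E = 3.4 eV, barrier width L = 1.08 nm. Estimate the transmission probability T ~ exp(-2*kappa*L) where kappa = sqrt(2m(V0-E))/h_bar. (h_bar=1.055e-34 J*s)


V0 - E = 1.53 eV = 2.4511e-19 J
kappa = sqrt(2 * m * (V0-E)) / h_bar
= sqrt(2 * 9.109e-31 * 2.4511e-19) / 1.055e-34
= 6.3340e+09 /m
2*kappa*L = 2 * 6.3340e+09 * 1.08e-9
= 13.6813
T = exp(-13.6813) = 1.143589e-06

1.143589e-06


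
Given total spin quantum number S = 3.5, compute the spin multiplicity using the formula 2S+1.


Spin multiplicity = 2S + 1
= 2 * 3.5 + 1
= 7.0 + 1
= 8

8


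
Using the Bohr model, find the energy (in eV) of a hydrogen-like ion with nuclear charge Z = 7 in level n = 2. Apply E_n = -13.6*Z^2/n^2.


E_n = -13.6 * Z^2 / n^2
= -13.6 * 7^2 / 2^2
= -13.6 * 49 / 4
= -166.6 eV

-166.6


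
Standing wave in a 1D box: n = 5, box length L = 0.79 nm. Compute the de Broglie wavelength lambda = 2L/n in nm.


lambda = 2L / n
= 2 * 0.79 / 5
= 1.58 / 5
= 0.316 nm

0.316


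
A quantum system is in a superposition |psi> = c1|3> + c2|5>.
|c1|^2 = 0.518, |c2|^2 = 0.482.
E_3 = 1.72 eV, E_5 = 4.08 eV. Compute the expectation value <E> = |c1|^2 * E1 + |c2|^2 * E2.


<E> = |c1|^2 * E1 + |c2|^2 * E2
= 0.518 * 1.72 + 0.482 * 4.08
= 0.891 + 1.9666
= 2.8575 eV

2.8575


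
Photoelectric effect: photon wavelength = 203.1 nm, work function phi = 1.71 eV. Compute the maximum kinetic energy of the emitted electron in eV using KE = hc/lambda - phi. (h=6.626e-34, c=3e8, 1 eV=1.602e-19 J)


E_photon = hc / lambda
= (6.626e-34)(3e8) / (203.1e-9)
= 9.7873e-19 J
= 6.1094 eV
KE = E_photon - phi
= 6.1094 - 1.71
= 4.3994 eV

4.3994


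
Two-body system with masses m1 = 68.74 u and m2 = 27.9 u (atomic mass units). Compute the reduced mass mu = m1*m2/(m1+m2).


mu = m1 * m2 / (m1 + m2)
= 68.74 * 27.9 / (68.74 + 27.9)
= 1917.846 / 96.64
= 19.8453 u

19.8453


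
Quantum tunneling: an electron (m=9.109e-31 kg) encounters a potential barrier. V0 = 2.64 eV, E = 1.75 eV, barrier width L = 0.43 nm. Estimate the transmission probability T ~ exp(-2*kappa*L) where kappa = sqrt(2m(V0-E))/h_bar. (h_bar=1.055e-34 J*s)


V0 - E = 0.89 eV = 1.4258e-19 J
kappa = sqrt(2 * m * (V0-E)) / h_bar
= sqrt(2 * 9.109e-31 * 1.4258e-19) / 1.055e-34
= 4.8309e+09 /m
2*kappa*L = 2 * 4.8309e+09 * 0.43e-9
= 4.1545
T = exp(-4.1545) = 1.569306e-02

1.569306e-02


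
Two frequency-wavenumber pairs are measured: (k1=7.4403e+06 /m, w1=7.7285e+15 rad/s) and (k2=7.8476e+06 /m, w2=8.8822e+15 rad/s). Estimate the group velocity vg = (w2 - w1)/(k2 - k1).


vg = (w2 - w1) / (k2 - k1)
= (8.8822e+15 - 7.7285e+15) / (7.8476e+06 - 7.4403e+06)
= 1.1537e+15 / 4.0730e+05
= 2.8326e+09 m/s

2.8326e+09


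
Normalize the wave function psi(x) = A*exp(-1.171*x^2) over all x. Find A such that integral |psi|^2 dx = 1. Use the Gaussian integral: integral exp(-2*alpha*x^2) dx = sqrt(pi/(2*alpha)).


integral |psi|^2 dx = A^2 * sqrt(pi/(2*alpha)) = 1
A^2 = sqrt(2*alpha/pi)
= sqrt(2 * 1.171 / pi)
= 0.863413
A = sqrt(0.863413)
= 0.9292

0.9292


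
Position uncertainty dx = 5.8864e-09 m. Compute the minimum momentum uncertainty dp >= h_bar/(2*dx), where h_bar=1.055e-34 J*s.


dp = h_bar / (2 * dx)
= 1.055e-34 / (2 * 5.8864e-09)
= 1.055e-34 / 1.1773e-08
= 8.9613e-27 kg*m/s

8.9613e-27


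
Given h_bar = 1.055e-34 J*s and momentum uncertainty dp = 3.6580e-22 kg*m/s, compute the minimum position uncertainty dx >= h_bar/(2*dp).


dx = h_bar / (2 * dp)
= 1.055e-34 / (2 * 3.6580e-22)
= 1.055e-34 / 7.3160e-22
= 1.4420e-13 m

1.4420e-13


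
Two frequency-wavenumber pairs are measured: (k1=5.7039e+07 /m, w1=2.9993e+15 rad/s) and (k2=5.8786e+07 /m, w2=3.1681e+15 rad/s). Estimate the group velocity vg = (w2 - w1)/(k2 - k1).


vg = (w2 - w1) / (k2 - k1)
= (3.1681e+15 - 2.9993e+15) / (5.8786e+07 - 5.7039e+07)
= 1.6880e+14 / 1.7470e+06
= 9.6623e+07 m/s

9.6623e+07


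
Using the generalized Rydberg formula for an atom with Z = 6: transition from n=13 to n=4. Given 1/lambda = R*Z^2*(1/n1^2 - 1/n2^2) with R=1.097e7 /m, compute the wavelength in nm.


1/lambda = R * Z^2 * (1/n1^2 - 1/n2^2)
= 1.097e7 * 6^2 * (1/4^2 - 1/13^2)
= 1.097e7 * 36 * (0.0625 - 0.005917)
= 2.2346e+07 /m
lambda = 1 / 2.2346e+07
= 44.7513 nm

44.7513


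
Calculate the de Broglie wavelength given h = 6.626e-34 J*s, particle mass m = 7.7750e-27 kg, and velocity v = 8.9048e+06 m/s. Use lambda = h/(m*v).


lambda = h / (m * v)
= 6.626e-34 / (7.7750e-27 * 8.9048e+06)
= 6.626e-34 / 6.9235e-20
= 9.5703e-15 m

9.5703e-15


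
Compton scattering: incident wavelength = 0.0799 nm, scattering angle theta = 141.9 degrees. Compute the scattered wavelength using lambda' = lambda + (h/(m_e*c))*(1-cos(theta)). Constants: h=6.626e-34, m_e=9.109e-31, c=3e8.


Compton wavelength: h/(m_e*c) = 2.4247e-12 m
d_lambda = 2.4247e-12 * (1 - cos(141.9 deg))
= 2.4247e-12 * 1.786935
= 4.3328e-12 m = 0.004333 nm
lambda' = 0.0799 + 0.004333
= 0.084233 nm

0.084233


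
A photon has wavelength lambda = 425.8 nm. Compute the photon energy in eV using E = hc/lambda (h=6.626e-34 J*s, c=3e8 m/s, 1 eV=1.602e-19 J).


E = hc / lambda
= (6.626e-34)(3e8) / (425.8e-9)
= 1.9878e-25 / 4.2580e-07
= 4.6684e-19 J
Converting to eV: 4.6684e-19 / 1.602e-19
= 2.9141 eV

2.9141


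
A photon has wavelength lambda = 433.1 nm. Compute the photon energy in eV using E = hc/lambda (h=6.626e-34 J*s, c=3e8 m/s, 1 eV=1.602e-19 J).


E = hc / lambda
= (6.626e-34)(3e8) / (433.1e-9)
= 1.9878e-25 / 4.3310e-07
= 4.5897e-19 J
Converting to eV: 4.5897e-19 / 1.602e-19
= 2.865 eV

2.865


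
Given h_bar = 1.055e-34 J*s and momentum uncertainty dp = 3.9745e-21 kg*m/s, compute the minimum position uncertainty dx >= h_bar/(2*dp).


dx = h_bar / (2 * dp)
= 1.055e-34 / (2 * 3.9745e-21)
= 1.055e-34 / 7.9490e-21
= 1.3272e-14 m

1.3272e-14


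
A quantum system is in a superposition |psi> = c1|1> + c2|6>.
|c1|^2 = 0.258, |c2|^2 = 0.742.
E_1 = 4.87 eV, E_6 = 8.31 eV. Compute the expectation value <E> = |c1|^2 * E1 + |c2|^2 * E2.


<E> = |c1|^2 * E1 + |c2|^2 * E2
= 0.258 * 4.87 + 0.742 * 8.31
= 1.2565 + 6.166
= 7.4225 eV

7.4225


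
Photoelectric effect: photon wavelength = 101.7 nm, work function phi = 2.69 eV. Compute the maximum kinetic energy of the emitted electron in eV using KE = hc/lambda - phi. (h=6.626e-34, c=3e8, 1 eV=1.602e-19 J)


E_photon = hc / lambda
= (6.626e-34)(3e8) / (101.7e-9)
= 1.9546e-18 J
= 12.2008 eV
KE = E_photon - phi
= 12.2008 - 2.69
= 9.5108 eV

9.5108


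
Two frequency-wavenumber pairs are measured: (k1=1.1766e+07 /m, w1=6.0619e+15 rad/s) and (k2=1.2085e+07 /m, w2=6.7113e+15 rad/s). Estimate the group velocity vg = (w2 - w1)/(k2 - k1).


vg = (w2 - w1) / (k2 - k1)
= (6.7113e+15 - 6.0619e+15) / (1.2085e+07 - 1.1766e+07)
= 6.4940e+14 / 3.1900e+05
= 2.0357e+09 m/s

2.0357e+09


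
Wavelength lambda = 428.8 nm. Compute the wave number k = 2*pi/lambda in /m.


k = 2 * pi / lambda
= 6.2832 / (428.8e-9)
= 6.2832 / 4.2880e-07
= 1.4653e+07 /m

1.4653e+07


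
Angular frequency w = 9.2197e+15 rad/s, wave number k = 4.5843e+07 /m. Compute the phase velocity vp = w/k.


vp = w / k
= 9.2197e+15 / 4.5843e+07
= 2.0111e+08 m/s

2.0111e+08


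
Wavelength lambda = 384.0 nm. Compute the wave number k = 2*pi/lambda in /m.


k = 2 * pi / lambda
= 6.2832 / (384.0e-9)
= 6.2832 / 3.8400e-07
= 1.6362e+07 /m

1.6362e+07


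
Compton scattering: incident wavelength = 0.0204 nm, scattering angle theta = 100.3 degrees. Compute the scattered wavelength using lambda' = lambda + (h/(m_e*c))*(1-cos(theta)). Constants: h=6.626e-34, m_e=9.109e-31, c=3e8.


Compton wavelength: h/(m_e*c) = 2.4247e-12 m
d_lambda = 2.4247e-12 * (1 - cos(100.3 deg))
= 2.4247e-12 * 1.178802
= 2.8583e-12 m = 0.002858 nm
lambda' = 0.0204 + 0.002858
= 0.023258 nm

0.023258


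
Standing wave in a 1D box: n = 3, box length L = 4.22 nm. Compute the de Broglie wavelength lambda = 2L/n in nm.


lambda = 2L / n
= 2 * 4.22 / 3
= 8.44 / 3
= 2.8133 nm

2.8133


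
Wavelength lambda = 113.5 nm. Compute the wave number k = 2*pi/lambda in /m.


k = 2 * pi / lambda
= 6.2832 / (113.5e-9)
= 6.2832 / 1.1350e-07
= 5.5358e+07 /m

5.5358e+07


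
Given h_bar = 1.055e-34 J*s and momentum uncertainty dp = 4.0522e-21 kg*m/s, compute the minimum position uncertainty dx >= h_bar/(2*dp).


dx = h_bar / (2 * dp)
= 1.055e-34 / (2 * 4.0522e-21)
= 1.055e-34 / 8.1044e-21
= 1.3018e-14 m

1.3018e-14


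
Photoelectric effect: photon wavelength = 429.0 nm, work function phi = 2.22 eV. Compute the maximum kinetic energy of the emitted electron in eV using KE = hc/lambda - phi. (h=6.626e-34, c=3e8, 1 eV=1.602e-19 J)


E_photon = hc / lambda
= (6.626e-34)(3e8) / (429.0e-9)
= 4.6336e-19 J
= 2.8924 eV
KE = E_photon - phi
= 2.8924 - 2.22
= 0.6724 eV

0.6724


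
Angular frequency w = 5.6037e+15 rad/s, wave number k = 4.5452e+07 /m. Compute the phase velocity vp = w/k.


vp = w / k
= 5.6037e+15 / 4.5452e+07
= 1.2329e+08 m/s

1.2329e+08


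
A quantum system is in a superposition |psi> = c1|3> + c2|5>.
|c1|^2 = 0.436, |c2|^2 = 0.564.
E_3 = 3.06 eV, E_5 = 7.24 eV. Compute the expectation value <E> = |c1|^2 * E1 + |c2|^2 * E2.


<E> = |c1|^2 * E1 + |c2|^2 * E2
= 0.436 * 3.06 + 0.564 * 7.24
= 1.3342 + 4.0834
= 5.4175 eV

5.4175


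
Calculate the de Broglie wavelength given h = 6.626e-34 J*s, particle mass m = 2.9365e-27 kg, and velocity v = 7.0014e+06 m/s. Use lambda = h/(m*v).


lambda = h / (m * v)
= 6.626e-34 / (2.9365e-27 * 7.0014e+06)
= 6.626e-34 / 2.0560e-20
= 3.2228e-14 m

3.2228e-14


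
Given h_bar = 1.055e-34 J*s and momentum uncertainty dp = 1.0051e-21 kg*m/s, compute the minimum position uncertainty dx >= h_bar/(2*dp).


dx = h_bar / (2 * dp)
= 1.055e-34 / (2 * 1.0051e-21)
= 1.055e-34 / 2.0102e-21
= 5.2482e-14 m

5.2482e-14


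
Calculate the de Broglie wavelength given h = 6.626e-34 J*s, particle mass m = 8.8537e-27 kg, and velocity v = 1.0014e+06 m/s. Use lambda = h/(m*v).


lambda = h / (m * v)
= 6.626e-34 / (8.8537e-27 * 1.0014e+06)
= 6.626e-34 / 8.8661e-21
= 7.4734e-14 m

7.4734e-14


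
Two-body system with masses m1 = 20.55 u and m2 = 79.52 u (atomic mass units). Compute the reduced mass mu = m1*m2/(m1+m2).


mu = m1 * m2 / (m1 + m2)
= 20.55 * 79.52 / (20.55 + 79.52)
= 1634.136 / 100.07
= 16.3299 u

16.3299


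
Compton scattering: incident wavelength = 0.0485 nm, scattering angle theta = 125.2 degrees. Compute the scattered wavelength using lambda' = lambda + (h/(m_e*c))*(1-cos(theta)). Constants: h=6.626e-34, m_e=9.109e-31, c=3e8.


Compton wavelength: h/(m_e*c) = 2.4247e-12 m
d_lambda = 2.4247e-12 * (1 - cos(125.2 deg))
= 2.4247e-12 * 1.576432
= 3.8224e-12 m = 0.003822 nm
lambda' = 0.0485 + 0.003822
= 0.052322 nm

0.052322


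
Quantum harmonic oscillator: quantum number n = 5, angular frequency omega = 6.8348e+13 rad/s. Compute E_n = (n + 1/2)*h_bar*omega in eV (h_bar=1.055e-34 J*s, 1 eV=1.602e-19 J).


E = (n + 1/2) * h_bar * omega
= (5 + 0.5) * 1.055e-34 * 6.8348e+13
= 5.5 * 7.2107e-21
= 3.9659e-20 J
= 0.2476 eV

0.2476


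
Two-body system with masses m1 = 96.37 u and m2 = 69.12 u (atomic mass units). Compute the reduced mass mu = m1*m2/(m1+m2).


mu = m1 * m2 / (m1 + m2)
= 96.37 * 69.12 / (96.37 + 69.12)
= 6661.0944 / 165.49
= 40.2507 u

40.2507


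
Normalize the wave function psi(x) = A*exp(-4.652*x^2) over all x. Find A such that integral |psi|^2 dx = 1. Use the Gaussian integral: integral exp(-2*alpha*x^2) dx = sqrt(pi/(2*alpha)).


integral |psi|^2 dx = A^2 * sqrt(pi/(2*alpha)) = 1
A^2 = sqrt(2*alpha/pi)
= sqrt(2 * 4.652 / pi)
= 1.720917
A = sqrt(1.720917)
= 1.3118

1.3118


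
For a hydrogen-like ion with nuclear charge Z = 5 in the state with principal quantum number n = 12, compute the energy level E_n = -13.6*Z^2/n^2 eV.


E_n = -13.6 * Z^2 / n^2
= -13.6 * 5^2 / 12^2
= -13.6 * 25 / 144
= -2.3611 eV

-2.3611


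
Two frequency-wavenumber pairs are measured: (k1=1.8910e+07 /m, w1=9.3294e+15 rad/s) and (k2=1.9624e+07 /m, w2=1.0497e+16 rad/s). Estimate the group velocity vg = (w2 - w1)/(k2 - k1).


vg = (w2 - w1) / (k2 - k1)
= (1.0497e+16 - 9.3294e+15) / (1.9624e+07 - 1.8910e+07)
= 1.1676e+15 / 7.1400e+05
= 1.6353e+09 m/s

1.6353e+09


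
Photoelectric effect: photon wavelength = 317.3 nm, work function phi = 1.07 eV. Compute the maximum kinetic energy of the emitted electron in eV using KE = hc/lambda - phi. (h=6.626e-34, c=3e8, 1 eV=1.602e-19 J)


E_photon = hc / lambda
= (6.626e-34)(3e8) / (317.3e-9)
= 6.2647e-19 J
= 3.9106 eV
KE = E_photon - phi
= 3.9106 - 1.07
= 2.8406 eV

2.8406


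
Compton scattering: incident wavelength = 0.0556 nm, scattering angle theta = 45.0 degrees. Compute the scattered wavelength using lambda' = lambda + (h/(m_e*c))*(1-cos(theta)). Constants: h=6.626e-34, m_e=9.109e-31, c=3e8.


Compton wavelength: h/(m_e*c) = 2.4247e-12 m
d_lambda = 2.4247e-12 * (1 - cos(45.0 deg))
= 2.4247e-12 * 0.292893
= 7.1018e-13 m = 0.00071 nm
lambda' = 0.0556 + 0.00071
= 0.05631 nm

0.05631


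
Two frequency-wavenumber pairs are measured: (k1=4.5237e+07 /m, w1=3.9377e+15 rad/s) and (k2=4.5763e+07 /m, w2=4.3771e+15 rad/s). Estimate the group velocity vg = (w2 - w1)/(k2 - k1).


vg = (w2 - w1) / (k2 - k1)
= (4.3771e+15 - 3.9377e+15) / (4.5763e+07 - 4.5237e+07)
= 4.3940e+14 / 5.2600e+05
= 8.3536e+08 m/s

8.3536e+08


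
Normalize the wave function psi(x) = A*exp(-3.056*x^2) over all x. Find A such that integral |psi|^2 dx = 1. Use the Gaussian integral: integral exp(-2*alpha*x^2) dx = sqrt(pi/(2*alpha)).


integral |psi|^2 dx = A^2 * sqrt(pi/(2*alpha)) = 1
A^2 = sqrt(2*alpha/pi)
= sqrt(2 * 3.056 / pi)
= 1.394815
A = sqrt(1.394815)
= 1.181

1.181


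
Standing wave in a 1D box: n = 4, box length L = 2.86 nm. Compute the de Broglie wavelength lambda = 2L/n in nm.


lambda = 2L / n
= 2 * 2.86 / 4
= 5.72 / 4
= 1.43 nm

1.43


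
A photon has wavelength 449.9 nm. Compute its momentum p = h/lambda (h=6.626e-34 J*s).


p = h / lambda
= 6.626e-34 / (449.9e-9)
= 6.626e-34 / 4.4990e-07
= 1.4728e-27 kg*m/s

1.4728e-27


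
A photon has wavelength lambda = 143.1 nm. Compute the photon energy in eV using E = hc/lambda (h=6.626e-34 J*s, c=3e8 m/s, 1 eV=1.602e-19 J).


E = hc / lambda
= (6.626e-34)(3e8) / (143.1e-9)
= 1.9878e-25 / 1.4310e-07
= 1.3891e-18 J
Converting to eV: 1.3891e-18 / 1.602e-19
= 8.671 eV

8.671


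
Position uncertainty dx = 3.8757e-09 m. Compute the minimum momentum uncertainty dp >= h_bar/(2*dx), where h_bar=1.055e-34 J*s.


dp = h_bar / (2 * dx)
= 1.055e-34 / (2 * 3.8757e-09)
= 1.055e-34 / 7.7514e-09
= 1.3610e-26 kg*m/s

1.3610e-26


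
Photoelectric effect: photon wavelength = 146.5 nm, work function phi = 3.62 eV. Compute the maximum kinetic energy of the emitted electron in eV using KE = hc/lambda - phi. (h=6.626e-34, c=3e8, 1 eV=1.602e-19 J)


E_photon = hc / lambda
= (6.626e-34)(3e8) / (146.5e-9)
= 1.3569e-18 J
= 8.4698 eV
KE = E_photon - phi
= 8.4698 - 3.62
= 4.8498 eV

4.8498


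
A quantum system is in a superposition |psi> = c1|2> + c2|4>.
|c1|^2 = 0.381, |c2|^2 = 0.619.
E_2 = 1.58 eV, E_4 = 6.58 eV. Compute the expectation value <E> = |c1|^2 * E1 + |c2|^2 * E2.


<E> = |c1|^2 * E1 + |c2|^2 * E2
= 0.381 * 1.58 + 0.619 * 6.58
= 0.602 + 4.073
= 4.675 eV

4.675


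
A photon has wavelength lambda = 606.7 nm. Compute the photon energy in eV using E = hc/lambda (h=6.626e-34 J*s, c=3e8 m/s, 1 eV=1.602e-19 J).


E = hc / lambda
= (6.626e-34)(3e8) / (606.7e-9)
= 1.9878e-25 / 6.0670e-07
= 3.2764e-19 J
Converting to eV: 3.2764e-19 / 1.602e-19
= 2.0452 eV

2.0452


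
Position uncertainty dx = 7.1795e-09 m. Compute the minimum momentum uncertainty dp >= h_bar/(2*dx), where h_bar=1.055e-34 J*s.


dp = h_bar / (2 * dx)
= 1.055e-34 / (2 * 7.1795e-09)
= 1.055e-34 / 1.4359e-08
= 7.3473e-27 kg*m/s

7.3473e-27


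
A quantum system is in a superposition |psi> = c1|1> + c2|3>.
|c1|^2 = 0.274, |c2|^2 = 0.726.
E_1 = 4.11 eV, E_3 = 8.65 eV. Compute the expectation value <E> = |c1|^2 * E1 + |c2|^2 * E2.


<E> = |c1|^2 * E1 + |c2|^2 * E2
= 0.274 * 4.11 + 0.726 * 8.65
= 1.1261 + 6.2799
= 7.406 eV

7.406


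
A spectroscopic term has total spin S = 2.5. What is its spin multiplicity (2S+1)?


Spin multiplicity = 2S + 1
= 2 * 2.5 + 1
= 5.0 + 1
= 6

6


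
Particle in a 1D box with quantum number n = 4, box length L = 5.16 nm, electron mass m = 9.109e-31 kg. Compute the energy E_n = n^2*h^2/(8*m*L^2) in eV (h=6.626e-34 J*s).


E = n^2 * h^2 / (8 * m * L^2)
= 4^2 * (6.626e-34)^2 / (8 * 9.109e-31 * (5.16e-9)^2)
= 16 * 4.3904e-67 / (8 * 9.109e-31 * 2.6626e-17)
= 3.6205e-20 J
= 0.226 eV

0.226


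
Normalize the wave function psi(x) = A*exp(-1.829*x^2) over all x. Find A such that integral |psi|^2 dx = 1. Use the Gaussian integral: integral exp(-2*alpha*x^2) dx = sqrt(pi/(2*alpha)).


integral |psi|^2 dx = A^2 * sqrt(pi/(2*alpha)) = 1
A^2 = sqrt(2*alpha/pi)
= sqrt(2 * 1.829 / pi)
= 1.079063
A = sqrt(1.079063)
= 1.0388

1.0388


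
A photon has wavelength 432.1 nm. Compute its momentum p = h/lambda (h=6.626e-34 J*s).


p = h / lambda
= 6.626e-34 / (432.1e-9)
= 6.626e-34 / 4.3210e-07
= 1.5334e-27 kg*m/s

1.5334e-27


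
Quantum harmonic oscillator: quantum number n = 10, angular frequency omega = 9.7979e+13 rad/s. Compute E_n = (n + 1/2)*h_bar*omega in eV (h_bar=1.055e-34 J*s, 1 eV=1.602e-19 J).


E = (n + 1/2) * h_bar * omega
= (10 + 0.5) * 1.055e-34 * 9.7979e+13
= 10.5 * 1.0337e-20
= 1.0854e-19 J
= 0.6775 eV

0.6775


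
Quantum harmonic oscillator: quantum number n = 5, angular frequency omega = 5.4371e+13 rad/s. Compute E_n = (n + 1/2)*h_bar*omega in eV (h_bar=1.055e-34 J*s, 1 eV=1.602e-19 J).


E = (n + 1/2) * h_bar * omega
= (5 + 0.5) * 1.055e-34 * 5.4371e+13
= 5.5 * 5.7361e-21
= 3.1549e-20 J
= 0.1969 eV

0.1969


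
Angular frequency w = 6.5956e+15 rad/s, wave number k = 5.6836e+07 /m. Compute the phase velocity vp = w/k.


vp = w / k
= 6.5956e+15 / 5.6836e+07
= 1.1605e+08 m/s

1.1605e+08


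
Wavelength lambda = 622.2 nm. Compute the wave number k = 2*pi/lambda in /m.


k = 2 * pi / lambda
= 6.2832 / (622.2e-9)
= 6.2832 / 6.2220e-07
= 1.0098e+07 /m

1.0098e+07


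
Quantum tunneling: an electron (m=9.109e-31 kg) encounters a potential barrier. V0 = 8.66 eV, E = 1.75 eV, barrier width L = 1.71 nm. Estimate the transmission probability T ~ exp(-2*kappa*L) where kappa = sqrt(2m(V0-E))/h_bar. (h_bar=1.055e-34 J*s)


V0 - E = 6.91 eV = 1.1070e-18 J
kappa = sqrt(2 * m * (V0-E)) / h_bar
= sqrt(2 * 9.109e-31 * 1.1070e-18) / 1.055e-34
= 1.3461e+10 /m
2*kappa*L = 2 * 1.3461e+10 * 1.71e-9
= 46.0356
T = exp(-46.0356) = 1.016182e-20

1.016182e-20


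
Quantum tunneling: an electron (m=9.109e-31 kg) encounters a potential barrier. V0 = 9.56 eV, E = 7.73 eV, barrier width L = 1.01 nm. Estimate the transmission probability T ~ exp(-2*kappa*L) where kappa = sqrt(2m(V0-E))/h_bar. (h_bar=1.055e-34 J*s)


V0 - E = 1.83 eV = 2.9317e-19 J
kappa = sqrt(2 * m * (V0-E)) / h_bar
= sqrt(2 * 9.109e-31 * 2.9317e-19) / 1.055e-34
= 6.9272e+09 /m
2*kappa*L = 2 * 6.9272e+09 * 1.01e-9
= 13.9928
T = exp(-13.9928) = 8.374987e-07

8.374987e-07


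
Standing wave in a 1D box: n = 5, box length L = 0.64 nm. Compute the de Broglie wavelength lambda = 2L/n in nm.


lambda = 2L / n
= 2 * 0.64 / 5
= 1.28 / 5
= 0.256 nm

0.256


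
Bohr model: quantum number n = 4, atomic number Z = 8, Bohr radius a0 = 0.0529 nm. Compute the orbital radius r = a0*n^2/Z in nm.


r = a0 * n^2 / Z
= 0.0529 * 4^2 / 8
= 0.0529 * 16 / 8
= 0.1058 nm

0.1058


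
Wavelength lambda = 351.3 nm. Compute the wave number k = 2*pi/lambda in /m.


k = 2 * pi / lambda
= 6.2832 / (351.3e-9)
= 6.2832 / 3.5130e-07
= 1.7886e+07 /m

1.7886e+07


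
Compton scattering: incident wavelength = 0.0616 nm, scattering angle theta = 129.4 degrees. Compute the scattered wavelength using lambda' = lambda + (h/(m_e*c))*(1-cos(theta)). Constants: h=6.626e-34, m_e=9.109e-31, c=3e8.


Compton wavelength: h/(m_e*c) = 2.4247e-12 m
d_lambda = 2.4247e-12 * (1 - cos(129.4 deg))
= 2.4247e-12 * 1.634731
= 3.9637e-12 m = 0.003964 nm
lambda' = 0.0616 + 0.003964
= 0.065564 nm

0.065564


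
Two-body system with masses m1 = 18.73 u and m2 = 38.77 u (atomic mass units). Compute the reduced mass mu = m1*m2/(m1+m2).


mu = m1 * m2 / (m1 + m2)
= 18.73 * 38.77 / (18.73 + 38.77)
= 726.1621 / 57.5
= 12.6289 u

12.6289


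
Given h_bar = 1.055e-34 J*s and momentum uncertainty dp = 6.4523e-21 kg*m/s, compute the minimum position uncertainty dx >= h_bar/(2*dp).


dx = h_bar / (2 * dp)
= 1.055e-34 / (2 * 6.4523e-21)
= 1.055e-34 / 1.2905e-20
= 8.1754e-15 m

8.1754e-15


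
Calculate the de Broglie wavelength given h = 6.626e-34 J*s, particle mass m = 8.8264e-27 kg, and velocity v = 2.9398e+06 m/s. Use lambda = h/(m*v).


lambda = h / (m * v)
= 6.626e-34 / (8.8264e-27 * 2.9398e+06)
= 6.626e-34 / 2.5948e-20
= 2.5536e-14 m

2.5536e-14
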